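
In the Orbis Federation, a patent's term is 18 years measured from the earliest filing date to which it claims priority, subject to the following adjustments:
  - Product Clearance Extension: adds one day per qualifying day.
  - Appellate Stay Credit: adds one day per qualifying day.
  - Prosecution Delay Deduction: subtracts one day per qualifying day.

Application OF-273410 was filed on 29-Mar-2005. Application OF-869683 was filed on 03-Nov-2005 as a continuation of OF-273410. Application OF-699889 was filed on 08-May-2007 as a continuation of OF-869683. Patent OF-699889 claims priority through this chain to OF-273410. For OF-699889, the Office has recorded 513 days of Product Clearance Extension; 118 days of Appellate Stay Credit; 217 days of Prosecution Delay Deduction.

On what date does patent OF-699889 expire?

May 16, 2024

Earliest priority filing: 29 March 2005.
Base term: 29 March 2005 + 18 years → 29 March 2023.
Product Clearance Extension: +513 days → 23 August 2024.
Appellate Stay Credit: +118 days → 19 December 2024.
Prosecution Delay Deduction: −217 days → 16 May 2024.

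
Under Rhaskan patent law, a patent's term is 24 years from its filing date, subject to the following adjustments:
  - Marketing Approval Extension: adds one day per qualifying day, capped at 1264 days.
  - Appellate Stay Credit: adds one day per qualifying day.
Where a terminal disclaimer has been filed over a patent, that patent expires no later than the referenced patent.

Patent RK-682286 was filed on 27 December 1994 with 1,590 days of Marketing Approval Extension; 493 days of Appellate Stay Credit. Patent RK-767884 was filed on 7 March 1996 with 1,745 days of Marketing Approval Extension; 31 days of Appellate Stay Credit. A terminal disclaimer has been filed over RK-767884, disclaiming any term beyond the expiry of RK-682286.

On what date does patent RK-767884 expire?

Natural term of RK-767884:
  Base: filing + 24 years → 7 March 2020.
  Marketing Approval Extension: 1745 days claimed exceeds the 1264-day cap, so +1264 days → 23 August 2023.
  Appellate Stay Credit: +31 days → 23 September 2023.
Expiry of referenced patent RK-682286:
  Base: filing + 24 years → 27 December 2018.
  Marketing Approval Extension: 1590 days claimed exceeds the 1264-day cap, so +1264 days → 13 June 2022.
  Appellate Stay Credit: +493 days → 19 October 2023.
Terminal disclaimer: RK-767884 expires on the earlier of 23 September 2023 and 19 October 2023.

September 23, 2023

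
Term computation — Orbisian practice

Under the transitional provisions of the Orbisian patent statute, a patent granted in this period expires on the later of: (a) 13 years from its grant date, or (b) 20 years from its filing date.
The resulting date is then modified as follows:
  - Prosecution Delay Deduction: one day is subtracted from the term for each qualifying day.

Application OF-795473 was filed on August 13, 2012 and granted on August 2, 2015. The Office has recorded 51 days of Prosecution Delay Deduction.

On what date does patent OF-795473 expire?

(a) grant + 13 years → 2 August 2028.
(b) filing + 20 years → 13 August 2032.
Later of the two: 13 August 2032.
Prosecution Delay Deduction: −51 days → 23 June 2032.

June 23, 2032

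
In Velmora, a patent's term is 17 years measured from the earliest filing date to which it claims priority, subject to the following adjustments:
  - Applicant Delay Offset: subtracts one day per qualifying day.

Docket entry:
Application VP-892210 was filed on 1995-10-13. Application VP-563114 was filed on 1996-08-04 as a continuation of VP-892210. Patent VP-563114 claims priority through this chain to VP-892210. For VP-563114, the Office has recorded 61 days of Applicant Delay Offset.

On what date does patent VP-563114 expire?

Earliest priority filing: 13 October 1995.
Base term: 13 October 1995 + 17 years → 13 October 2012.
Applicant Delay Offset: −61 days → 13 August 2012.

August 13, 2012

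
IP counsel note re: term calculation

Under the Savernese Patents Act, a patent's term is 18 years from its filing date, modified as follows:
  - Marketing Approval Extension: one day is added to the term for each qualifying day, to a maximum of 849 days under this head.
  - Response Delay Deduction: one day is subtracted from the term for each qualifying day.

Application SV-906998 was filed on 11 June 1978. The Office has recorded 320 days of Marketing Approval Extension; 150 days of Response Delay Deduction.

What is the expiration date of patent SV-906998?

1996-11-28

Base term: filing date + 18 years → 11 June 1996.
Marketing Approval Extension: 320 days (within the 849-day cap) → +320 days → 27 April 1997.
Response Delay Deduction: −150 days → 28 November 1996.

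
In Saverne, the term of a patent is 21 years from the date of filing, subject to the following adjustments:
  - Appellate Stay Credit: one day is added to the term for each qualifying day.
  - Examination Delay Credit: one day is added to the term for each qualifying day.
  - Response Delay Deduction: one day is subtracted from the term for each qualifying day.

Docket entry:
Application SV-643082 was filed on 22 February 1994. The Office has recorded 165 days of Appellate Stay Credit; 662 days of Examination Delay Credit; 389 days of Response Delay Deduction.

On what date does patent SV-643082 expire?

May 5, 2016

Base term: filing date + 21 years → 22 February 2015.
Appellate Stay Credit: +165 days → 6 August 2015.
Examination Delay Credit: +662 days → 29 May 2017.
Response Delay Deduction: −389 days → 5 May 2016.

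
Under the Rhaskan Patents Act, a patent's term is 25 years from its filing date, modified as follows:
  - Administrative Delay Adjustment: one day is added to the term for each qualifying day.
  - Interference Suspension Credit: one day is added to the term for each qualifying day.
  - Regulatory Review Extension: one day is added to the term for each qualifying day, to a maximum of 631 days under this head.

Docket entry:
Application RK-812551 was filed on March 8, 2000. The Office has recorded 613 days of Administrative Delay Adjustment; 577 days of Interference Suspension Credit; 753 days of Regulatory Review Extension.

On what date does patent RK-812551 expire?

2030-03-03

Base term: filing date + 25 years → 8 March 2025.
Administrative Delay Adjustment: +613 days → 11 November 2026.
Interference Suspension Credit: +577 days → 10 June 2028.
Regulatory Review Extension: 753 days claimed exceeds the 631-day cap, so +631 days → 3 March 2030.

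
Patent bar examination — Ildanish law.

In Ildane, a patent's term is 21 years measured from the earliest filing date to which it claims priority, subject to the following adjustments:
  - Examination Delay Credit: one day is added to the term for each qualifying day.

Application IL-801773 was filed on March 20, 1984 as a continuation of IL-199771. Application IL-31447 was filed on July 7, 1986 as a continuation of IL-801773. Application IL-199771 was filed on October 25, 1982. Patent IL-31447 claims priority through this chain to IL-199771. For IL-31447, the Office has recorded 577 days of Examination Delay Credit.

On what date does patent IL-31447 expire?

May 24, 2005

Earliest priority filing: 25 October 1982.
Base term: 25 October 1982 + 21 years → 25 October 2003.
Examination Delay Credit: +577 days → 24 May 2005.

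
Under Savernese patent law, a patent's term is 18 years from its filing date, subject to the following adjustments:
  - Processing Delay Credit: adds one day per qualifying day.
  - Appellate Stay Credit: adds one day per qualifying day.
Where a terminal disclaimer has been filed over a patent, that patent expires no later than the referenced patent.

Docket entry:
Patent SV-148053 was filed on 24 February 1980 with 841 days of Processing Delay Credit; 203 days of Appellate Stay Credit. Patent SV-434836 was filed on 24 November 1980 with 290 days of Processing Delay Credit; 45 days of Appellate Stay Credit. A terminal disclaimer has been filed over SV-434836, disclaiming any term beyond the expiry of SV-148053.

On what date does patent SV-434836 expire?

Natural term of SV-434836:
  Base: filing + 18 years → 24 November 1998.
  Processing Delay Credit: +290 days → 10 September 1999.
  Appellate Stay Credit: +45 days → 25 October 1999.
Expiry of referenced patent SV-148053:
  Base: filing + 18 years → 24 February 1998.
  Processing Delay Credit: +841 days → 14 June 2000.
  Appellate Stay Credit: +203 days → 3 January 2001.
Terminal disclaimer: SV-434836 expires on the earlier of 25 October 1999 and 3 January 2001.

October 25, 1999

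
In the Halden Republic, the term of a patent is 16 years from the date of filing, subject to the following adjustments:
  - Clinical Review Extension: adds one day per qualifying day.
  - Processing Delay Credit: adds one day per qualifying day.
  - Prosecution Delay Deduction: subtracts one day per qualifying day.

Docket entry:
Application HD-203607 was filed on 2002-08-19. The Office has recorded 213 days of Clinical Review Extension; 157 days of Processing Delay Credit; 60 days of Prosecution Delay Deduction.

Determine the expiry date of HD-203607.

Base term: filing date + 16 years → 19 August 2018.
Clinical Review Extension: +213 days → 20 March 2019.
Processing Delay Credit: +157 days → 24 August 2019.
Prosecution Delay Deduction: −60 days → 25 June 2019.

2019-06-25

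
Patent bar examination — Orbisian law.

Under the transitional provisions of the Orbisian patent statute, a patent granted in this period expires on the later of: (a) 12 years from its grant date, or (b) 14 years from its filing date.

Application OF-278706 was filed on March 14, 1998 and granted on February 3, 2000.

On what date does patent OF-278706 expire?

March 14, 2012

(a) grant + 12 years → 3 February 2012.
(b) filing + 14 years → 14 March 2012.
Later of the two: 14 March 2012.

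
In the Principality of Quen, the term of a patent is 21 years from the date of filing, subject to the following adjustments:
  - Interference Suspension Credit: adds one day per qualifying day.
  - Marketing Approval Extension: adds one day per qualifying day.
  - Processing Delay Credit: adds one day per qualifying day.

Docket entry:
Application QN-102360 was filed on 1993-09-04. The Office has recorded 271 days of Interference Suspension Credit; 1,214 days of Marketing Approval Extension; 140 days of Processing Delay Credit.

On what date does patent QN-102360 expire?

Base term: filing date + 21 years → 4 September 2014.
Interference Suspension Credit: +271 days → 2 June 2015.
Marketing Approval Extension: +1214 days → 28 September 2018.
Processing Delay Credit: +140 days → 15 February 2019.

2019-02-15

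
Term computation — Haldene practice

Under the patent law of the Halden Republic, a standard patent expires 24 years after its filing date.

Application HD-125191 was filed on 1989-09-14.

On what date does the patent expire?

Filing date + 24 years → 14 September 2013.

2013-09-14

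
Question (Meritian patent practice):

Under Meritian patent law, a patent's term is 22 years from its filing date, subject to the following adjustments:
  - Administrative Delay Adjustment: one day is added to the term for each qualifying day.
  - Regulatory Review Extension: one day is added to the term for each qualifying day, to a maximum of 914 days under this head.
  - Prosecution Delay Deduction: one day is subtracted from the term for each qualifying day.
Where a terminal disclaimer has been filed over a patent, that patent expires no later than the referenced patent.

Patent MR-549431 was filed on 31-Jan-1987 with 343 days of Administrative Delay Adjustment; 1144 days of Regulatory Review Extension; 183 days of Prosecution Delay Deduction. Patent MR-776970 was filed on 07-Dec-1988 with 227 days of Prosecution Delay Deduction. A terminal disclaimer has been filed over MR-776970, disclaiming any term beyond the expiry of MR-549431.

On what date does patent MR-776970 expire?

2010-04-24

Natural term of MR-776970:
  Base: filing + 22 years → 7 December 2010.
  Prosecution Delay Deduction: −227 days → 24 April 2010.
Expiry of referenced patent MR-549431:
  Base: filing + 22 years → 31 January 2009.
  Administrative Delay Adjustment: +343 days → 9 January 2010.
  Regulatory Review Extension: 1144 days claimed exceeds the 914-day cap, so +914 days → 11 July 2012.
  Prosecution Delay Deduction: −183 days → 10 January 2012.
Terminal disclaimer: MR-776970 expires on the earlier of 24 April 2010 and 10 January 2012.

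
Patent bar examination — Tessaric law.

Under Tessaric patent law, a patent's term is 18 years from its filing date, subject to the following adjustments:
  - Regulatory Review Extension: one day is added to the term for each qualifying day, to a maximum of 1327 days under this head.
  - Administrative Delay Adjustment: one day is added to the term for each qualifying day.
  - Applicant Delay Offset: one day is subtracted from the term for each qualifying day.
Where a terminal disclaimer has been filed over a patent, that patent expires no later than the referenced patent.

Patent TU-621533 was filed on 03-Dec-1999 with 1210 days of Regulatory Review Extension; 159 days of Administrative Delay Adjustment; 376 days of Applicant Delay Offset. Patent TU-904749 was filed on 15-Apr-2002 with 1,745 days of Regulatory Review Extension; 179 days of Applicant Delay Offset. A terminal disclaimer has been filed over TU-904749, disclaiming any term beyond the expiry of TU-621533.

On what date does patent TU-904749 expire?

August 22, 2020

Natural term of TU-904749:
  Base: filing + 18 years → 15 April 2020.
  Regulatory Review Extension: 1745 days claimed exceeds the 1327-day cap, so +1327 days → 3 December 2023.
  Applicant Delay Offset: −179 days → 7 June 2023.
Expiry of referenced patent TU-621533:
  Base: filing + 18 years → 3 December 2017.
  Regulatory Review Extension: 1210 days (within the 1327-day cap) → +1210 days → 27 March 2021.
  Administrative Delay Adjustment: +159 days → 2 September 2021.
  Applicant Delay Offset: −376 days → 22 August 2020.
Terminal disclaimer: TU-904749 expires on the earlier of 7 June 2023 and 22 August 2020.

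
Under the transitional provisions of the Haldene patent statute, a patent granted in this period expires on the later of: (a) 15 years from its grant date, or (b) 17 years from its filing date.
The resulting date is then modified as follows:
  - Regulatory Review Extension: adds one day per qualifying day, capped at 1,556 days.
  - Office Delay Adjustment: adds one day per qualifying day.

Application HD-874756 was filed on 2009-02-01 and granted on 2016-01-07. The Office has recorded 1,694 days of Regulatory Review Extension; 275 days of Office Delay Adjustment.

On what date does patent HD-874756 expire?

2036-01-12

(a) grant + 15 years → 7 January 2031.
(b) filing + 17 years → 1 February 2026.
Later of the two: 7 January 2031.
Regulatory Review Extension: 1694 days claimed exceeds the 1556-day cap, so +1556 days → 12 April 2035.
Office Delay Adjustment: +275 days → 12 January 2036.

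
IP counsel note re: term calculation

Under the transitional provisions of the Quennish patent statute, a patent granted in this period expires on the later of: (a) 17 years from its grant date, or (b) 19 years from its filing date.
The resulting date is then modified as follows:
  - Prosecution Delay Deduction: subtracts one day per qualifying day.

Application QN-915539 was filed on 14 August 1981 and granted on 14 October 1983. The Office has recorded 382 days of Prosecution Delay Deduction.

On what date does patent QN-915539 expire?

1999-09-28

(a) grant + 17 years → 14 October 2000.
(b) filing + 19 years → 14 August 2000.
Later of the two: 14 October 2000.
Prosecution Delay Deduction: −382 days → 28 September 1999.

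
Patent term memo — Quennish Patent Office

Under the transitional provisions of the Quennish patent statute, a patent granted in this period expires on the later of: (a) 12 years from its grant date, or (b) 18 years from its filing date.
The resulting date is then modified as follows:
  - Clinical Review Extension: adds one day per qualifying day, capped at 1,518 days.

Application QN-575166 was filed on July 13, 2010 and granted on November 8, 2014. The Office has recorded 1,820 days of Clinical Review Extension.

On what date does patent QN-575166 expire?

2032-09-08

(a) grant + 12 years → 8 November 2026.
(b) filing + 18 years → 13 July 2028.
Later of the two: 13 July 2028.
Clinical Review Extension: 1820 days claimed exceeds the 1518-day cap, so +1518 days → 8 September 2032.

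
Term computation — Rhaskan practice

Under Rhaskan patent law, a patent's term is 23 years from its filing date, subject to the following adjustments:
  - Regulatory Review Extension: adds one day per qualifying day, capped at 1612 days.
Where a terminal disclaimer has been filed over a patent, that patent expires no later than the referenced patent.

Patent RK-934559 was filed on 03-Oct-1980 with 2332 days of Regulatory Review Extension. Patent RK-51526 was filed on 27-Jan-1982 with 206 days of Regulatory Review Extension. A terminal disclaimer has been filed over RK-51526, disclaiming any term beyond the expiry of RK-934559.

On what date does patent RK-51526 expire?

Natural term of RK-51526:
  Base: filing + 23 years → 27 January 2005.
  Regulatory Review Extension: 206 days (within the 1612-day cap) → +206 days → 21 August 2005.
Expiry of referenced patent RK-934559:
  Base: filing + 23 years → 3 October 2003.
  Regulatory Review Extension: 2332 days claimed exceeds the 1612-day cap, so +1612 days → 2 March 2008.
Terminal disclaimer: RK-51526 expires on the earlier of 21 August 2005 and 2 March 2008.

2005-08-21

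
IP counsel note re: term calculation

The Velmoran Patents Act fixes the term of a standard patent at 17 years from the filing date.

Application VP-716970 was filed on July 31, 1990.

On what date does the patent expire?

Filing date + 17 years → 31 July 2007.

July 31, 2007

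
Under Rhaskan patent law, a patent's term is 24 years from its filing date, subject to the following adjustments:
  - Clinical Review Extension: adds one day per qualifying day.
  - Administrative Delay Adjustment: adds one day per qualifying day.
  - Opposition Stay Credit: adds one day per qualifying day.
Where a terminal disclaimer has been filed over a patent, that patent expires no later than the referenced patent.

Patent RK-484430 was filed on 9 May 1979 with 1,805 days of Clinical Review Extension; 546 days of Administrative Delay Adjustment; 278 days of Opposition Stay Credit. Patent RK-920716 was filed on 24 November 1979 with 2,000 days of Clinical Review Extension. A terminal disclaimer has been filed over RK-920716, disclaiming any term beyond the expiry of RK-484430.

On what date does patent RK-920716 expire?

2009-05-16

Natural term of RK-920716:
  Base: filing + 24 years → 24 November 2003.
  Clinical Review Extension: +2000 days → 16 May 2009.
Expiry of referenced patent RK-484430:
  Base: filing + 24 years → 9 May 2003.
  Clinical Review Extension: +1805 days → 17 April 2008.
  Administrative Delay Adjustment: +546 days → 15 October 2009.
  Opposition Stay Credit: +278 days → 20 July 2010.
Terminal disclaimer: RK-920716 expires on the earlier of 16 May 2009 and 20 July 2010.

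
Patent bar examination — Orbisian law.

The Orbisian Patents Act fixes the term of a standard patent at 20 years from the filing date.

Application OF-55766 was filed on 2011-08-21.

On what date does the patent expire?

Filing date + 20 years → 21 August 2031.

2031-08-21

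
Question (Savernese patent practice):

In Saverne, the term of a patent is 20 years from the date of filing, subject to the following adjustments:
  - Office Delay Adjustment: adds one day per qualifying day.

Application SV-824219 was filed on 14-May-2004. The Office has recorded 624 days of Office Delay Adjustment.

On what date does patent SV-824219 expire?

Base term: filing date + 20 years → 14 May 2024.
Office Delay Adjustment: +624 days → 28 January 2026.

2026-01-28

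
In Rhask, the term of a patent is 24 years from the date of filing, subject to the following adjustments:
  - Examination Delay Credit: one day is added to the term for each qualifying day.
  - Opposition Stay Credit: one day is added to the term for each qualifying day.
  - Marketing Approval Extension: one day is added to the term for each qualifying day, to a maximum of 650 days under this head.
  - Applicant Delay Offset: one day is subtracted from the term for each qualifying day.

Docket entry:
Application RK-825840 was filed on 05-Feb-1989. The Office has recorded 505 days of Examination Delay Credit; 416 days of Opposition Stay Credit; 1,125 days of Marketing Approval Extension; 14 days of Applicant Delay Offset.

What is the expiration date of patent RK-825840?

Base term: filing date + 24 years → 5 February 2013.
Examination Delay Credit: +505 days → 25 June 2014.
Opposition Stay Credit: +416 days → 15 August 2015.
Marketing Approval Extension: 1125 days claimed exceeds the 650-day cap, so +650 days → 26 May 2017.
Applicant Delay Offset: −14 days → 12 May 2017.

2017-05-12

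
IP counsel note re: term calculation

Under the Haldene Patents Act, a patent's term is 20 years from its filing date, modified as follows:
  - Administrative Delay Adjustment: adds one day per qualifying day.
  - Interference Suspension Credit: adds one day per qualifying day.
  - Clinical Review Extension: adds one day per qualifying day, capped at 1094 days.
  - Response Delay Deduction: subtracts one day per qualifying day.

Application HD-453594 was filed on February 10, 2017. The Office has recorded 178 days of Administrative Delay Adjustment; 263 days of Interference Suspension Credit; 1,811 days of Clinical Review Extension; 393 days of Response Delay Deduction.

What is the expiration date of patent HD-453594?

Base term: filing date + 20 years → 10 February 2037.
Administrative Delay Adjustment: +178 days → 7 August 2037.
Interference Suspension Credit: +263 days → 27 April 2038.
Clinical Review Extension: 1811 days claimed exceeds the 1094-day cap, so +1094 days → 25 April 2041.
Response Delay Deduction: −393 days → 28 March 2040.

2040-03-28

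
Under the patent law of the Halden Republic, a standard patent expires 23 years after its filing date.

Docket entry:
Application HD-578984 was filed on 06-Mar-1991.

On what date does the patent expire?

Filing date + 23 years → 6 March 2014.

2014-03-06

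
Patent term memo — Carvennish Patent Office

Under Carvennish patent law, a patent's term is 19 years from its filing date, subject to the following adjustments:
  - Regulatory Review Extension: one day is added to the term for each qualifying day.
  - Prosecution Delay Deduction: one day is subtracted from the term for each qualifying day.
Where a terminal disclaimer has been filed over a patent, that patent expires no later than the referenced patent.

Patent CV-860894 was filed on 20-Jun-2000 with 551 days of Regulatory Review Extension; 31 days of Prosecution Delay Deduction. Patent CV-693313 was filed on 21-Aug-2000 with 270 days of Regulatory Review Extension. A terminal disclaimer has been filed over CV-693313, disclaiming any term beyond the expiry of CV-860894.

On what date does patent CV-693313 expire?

Natural term of CV-693313:
  Base: filing + 19 years → 21 August 2019.
  Regulatory Review Extension: +270 days → 17 May 2020.
Expiry of referenced patent CV-860894:
  Base: filing + 19 years → 20 June 2019.
  Regulatory Review Extension: +551 days → 22 December 2020.
  Prosecution Delay Deduction: −31 days → 21 November 2020.
Terminal disclaimer: CV-693313 expires on the earlier of 17 May 2020 and 21 November 2020.

May 17, 2020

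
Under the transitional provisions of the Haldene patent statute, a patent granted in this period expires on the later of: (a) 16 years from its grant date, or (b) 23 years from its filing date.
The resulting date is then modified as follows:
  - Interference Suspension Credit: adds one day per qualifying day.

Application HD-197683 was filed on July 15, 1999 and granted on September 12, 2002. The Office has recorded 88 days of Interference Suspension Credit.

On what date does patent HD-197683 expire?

2022-10-11

(a) grant + 16 years → 12 September 2018.
(b) filing + 23 years → 15 July 2022.
Later of the two: 15 July 2022.
Interference Suspension Credit: +88 days → 11 October 2022.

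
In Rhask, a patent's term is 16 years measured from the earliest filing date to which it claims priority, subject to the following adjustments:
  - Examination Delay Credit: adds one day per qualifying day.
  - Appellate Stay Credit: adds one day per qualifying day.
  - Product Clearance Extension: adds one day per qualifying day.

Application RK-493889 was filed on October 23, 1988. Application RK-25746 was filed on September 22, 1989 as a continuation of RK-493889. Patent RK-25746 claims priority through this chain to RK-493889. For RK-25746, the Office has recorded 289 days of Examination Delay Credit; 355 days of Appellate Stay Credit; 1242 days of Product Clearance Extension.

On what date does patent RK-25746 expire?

Earliest priority filing: 23 October 1988.
Base term: 23 October 1988 + 16 years → 23 October 2004.
Examination Delay Credit: +289 days → 8 August 2005.
Appellate Stay Credit: +355 days → 29 July 2006.
Product Clearance Extension: +1242 days → 22 December 2009.

December 22, 2009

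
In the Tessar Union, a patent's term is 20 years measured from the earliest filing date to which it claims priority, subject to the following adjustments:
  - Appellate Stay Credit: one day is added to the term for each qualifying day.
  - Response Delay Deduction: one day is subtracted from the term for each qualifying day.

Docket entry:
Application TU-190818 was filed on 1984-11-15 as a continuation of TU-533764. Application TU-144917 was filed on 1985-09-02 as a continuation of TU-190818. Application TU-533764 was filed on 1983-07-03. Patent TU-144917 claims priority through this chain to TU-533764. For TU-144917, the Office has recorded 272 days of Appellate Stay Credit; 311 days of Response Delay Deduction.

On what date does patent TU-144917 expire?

2003-05-25

Earliest priority filing: 3 July 1983.
Base term: 3 July 1983 + 20 years → 3 July 2003.
Appellate Stay Credit: +272 days → 31 March 2004.
Response Delay Deduction: −311 days → 25 May 2003.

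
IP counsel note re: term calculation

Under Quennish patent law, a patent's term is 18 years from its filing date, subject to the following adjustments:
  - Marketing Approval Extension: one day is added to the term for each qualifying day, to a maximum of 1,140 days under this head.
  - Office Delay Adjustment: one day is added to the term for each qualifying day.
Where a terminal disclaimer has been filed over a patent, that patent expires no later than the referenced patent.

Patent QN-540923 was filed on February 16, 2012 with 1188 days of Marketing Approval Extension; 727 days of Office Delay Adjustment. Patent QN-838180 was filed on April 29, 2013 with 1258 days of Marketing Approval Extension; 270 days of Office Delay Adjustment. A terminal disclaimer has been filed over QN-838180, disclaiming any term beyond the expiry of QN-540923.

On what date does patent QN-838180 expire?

March 9, 2035

Natural term of QN-838180:
  Base: filing + 18 years → 29 April 2031.
  Marketing Approval Extension: 1258 days claimed exceeds the 1140-day cap, so +1140 days → 12 June 2034.
  Office Delay Adjustment: +270 days → 9 March 2035.
Expiry of referenced patent QN-540923:
  Base: filing + 18 years → 16 February 2030.
  Marketing Approval Extension: 1188 days claimed exceeds the 1140-day cap, so +1140 days → 1 April 2033.
  Office Delay Adjustment: +727 days → 29 March 2035.
Terminal disclaimer: QN-838180 expires on the earlier of 9 March 2035 and 29 March 2035.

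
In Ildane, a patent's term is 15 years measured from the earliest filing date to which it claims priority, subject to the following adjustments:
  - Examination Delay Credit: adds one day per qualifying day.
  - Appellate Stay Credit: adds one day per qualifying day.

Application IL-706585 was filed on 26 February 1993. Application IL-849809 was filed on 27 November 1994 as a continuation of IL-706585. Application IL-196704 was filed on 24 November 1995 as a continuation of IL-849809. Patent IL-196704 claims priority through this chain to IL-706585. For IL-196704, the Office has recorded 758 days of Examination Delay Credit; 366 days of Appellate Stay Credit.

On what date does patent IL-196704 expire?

Earliest priority filing: 26 February 1993.
Base term: 26 February 1993 + 15 years → 26 February 2008.
Examination Delay Credit: +758 days → 25 March 2010.
Appellate Stay Credit: +366 days → 26 March 2011.

2011-03-26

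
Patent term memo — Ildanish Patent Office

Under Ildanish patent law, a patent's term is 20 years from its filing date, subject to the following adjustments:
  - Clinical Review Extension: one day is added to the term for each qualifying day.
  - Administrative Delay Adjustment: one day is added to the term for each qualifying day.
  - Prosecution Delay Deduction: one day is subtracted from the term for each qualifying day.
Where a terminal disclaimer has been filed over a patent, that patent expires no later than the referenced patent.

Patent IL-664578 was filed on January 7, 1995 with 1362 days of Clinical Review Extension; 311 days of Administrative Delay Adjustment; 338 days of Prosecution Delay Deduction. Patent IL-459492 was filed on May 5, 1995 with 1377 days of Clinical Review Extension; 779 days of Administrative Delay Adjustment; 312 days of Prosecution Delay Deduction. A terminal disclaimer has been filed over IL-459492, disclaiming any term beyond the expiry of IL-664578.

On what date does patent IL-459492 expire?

2018-09-03

Natural term of IL-459492:
  Base: filing + 20 years → 5 May 2015.
  Clinical Review Extension: +1377 days → 10 February 2019.
  Administrative Delay Adjustment: +779 days → 30 March 2021.
  Prosecution Delay Deduction: −312 days → 22 May 2020.
Expiry of referenced patent IL-664578:
  Base: filing + 20 years → 7 January 2015.
  Clinical Review Extension: +1362 days → 30 September 2018.
  Administrative Delay Adjustment: +311 days → 7 August 2019.
  Prosecution Delay Deduction: −338 days → 3 September 2018.
Terminal disclaimer: IL-459492 expires on the earlier of 22 May 2020 and 3 September 2018.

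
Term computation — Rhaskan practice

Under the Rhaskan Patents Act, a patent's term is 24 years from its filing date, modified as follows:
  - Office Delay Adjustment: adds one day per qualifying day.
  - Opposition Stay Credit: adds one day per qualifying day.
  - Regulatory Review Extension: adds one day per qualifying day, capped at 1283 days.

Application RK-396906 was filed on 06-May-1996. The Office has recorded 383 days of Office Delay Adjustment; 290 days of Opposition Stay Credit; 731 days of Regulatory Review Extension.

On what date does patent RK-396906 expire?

2024-03-10

Base term: filing date + 24 years → 6 May 2020.
Office Delay Adjustment: +383 days → 24 May 2021.
Opposition Stay Credit: +290 days → 10 March 2022.
Regulatory Review Extension: 731 days (within the 1283-day cap) → +731 days → 10 March 2024.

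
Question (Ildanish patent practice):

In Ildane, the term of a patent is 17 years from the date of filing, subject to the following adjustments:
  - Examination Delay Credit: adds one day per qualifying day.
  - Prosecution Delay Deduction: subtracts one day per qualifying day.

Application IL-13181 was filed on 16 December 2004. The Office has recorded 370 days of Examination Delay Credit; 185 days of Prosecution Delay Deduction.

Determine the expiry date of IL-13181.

Base term: filing date + 17 years → 16 December 2021.
Examination Delay Credit: +370 days → 21 December 2022.
Prosecution Delay Deduction: −185 days → 19 June 2022.

June 19, 2022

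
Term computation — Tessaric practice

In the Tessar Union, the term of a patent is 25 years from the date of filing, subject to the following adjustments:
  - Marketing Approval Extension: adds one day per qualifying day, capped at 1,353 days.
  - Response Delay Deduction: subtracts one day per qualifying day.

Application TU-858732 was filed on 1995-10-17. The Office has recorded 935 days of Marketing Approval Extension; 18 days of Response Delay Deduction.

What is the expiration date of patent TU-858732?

Base term: filing date + 25 years → 17 October 2020.
Marketing Approval Extension: 935 days (within the 1353-day cap) → +935 days → 10 May 2023.
Response Delay Deduction: −18 days → 22 April 2023.

2023-04-22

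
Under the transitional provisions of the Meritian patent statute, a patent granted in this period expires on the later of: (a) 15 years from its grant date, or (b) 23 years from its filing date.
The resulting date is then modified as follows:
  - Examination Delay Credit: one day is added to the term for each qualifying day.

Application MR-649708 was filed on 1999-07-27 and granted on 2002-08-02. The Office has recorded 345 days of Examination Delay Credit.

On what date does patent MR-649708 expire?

July 7, 2023

(a) grant + 15 years → 2 August 2017.
(b) filing + 23 years → 27 July 2022.
Later of the two: 27 July 2022.
Examination Delay Credit: +345 days → 7 July 2023.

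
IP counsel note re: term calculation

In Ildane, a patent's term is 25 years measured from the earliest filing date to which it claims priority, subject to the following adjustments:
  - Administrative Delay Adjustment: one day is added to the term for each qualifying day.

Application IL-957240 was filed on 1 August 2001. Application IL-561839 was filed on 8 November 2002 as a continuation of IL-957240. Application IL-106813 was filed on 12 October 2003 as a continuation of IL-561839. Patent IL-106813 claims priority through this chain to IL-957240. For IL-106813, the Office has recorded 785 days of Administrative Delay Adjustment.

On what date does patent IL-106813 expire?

2028-09-24

Earliest priority filing: 1 August 2001.
Base term: 1 August 2001 + 25 years → 1 August 2026.
Administrative Delay Adjustment: +785 days → 24 September 2028.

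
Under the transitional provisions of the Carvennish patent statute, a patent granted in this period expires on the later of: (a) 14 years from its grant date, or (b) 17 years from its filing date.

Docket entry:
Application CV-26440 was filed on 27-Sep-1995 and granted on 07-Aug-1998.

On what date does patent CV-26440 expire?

2012-09-27

(a) grant + 14 years → 7 August 2012.
(b) filing + 17 years → 27 September 2012.
Later of the two: 27 September 2012.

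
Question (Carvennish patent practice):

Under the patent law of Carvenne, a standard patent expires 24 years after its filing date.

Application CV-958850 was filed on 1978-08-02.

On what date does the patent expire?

August 2, 2002

Filing date + 24 years → 2 August 2002.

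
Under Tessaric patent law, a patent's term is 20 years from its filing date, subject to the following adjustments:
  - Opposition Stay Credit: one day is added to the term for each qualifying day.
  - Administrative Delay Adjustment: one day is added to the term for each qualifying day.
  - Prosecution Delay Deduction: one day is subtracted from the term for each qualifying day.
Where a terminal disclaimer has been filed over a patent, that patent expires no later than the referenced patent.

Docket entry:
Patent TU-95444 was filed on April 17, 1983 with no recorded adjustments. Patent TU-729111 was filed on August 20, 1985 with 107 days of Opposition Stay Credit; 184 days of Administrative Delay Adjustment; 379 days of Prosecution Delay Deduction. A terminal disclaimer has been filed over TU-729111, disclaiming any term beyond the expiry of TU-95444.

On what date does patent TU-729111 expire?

2003-04-17

Natural term of TU-729111:
  Base: filing + 20 years → 20 August 2005.
  Opposition Stay Credit: +107 days → 5 December 2005.
  Administrative Delay Adjustment: +184 days → 7 June 2006.
  Prosecution Delay Deduction: −379 days → 24 May 2005.
Expiry of referenced patent TU-95444:
  Base: filing + 20 years → 17 April 2003.
Terminal disclaimer: TU-729111 expires on the earlier of 24 May 2005 and 17 April 2003.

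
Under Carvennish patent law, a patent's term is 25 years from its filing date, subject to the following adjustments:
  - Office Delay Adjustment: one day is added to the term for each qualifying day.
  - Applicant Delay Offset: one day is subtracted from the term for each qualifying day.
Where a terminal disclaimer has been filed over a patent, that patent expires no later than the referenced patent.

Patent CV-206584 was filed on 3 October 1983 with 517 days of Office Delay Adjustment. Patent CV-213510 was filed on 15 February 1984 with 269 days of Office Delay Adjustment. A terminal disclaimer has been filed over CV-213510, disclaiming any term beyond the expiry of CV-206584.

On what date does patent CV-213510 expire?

Natural term of CV-213510:
  Base: filing + 25 years → 15 February 2009.
  Office Delay Adjustment: +269 days → 11 November 2009.
Expiry of referenced patent CV-206584:
  Base: filing + 25 years → 3 October 2008.
  Office Delay Adjustment: +517 days → 4 March 2010.
Terminal disclaimer: CV-213510 expires on the earlier of 11 November 2009 and 4 March 2010.

November 11, 2009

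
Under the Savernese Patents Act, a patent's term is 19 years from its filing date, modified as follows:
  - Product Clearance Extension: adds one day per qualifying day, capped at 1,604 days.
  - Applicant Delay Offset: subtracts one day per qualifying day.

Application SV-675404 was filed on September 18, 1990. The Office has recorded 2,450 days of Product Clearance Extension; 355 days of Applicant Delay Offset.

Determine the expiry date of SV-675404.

February 18, 2013

Base term: filing date + 19 years → 18 September 2009.
Product Clearance Extension: 2450 days claimed exceeds the 1604-day cap, so +1604 days → 8 February 2014.
Applicant Delay Offset: −355 days → 18 February 2013.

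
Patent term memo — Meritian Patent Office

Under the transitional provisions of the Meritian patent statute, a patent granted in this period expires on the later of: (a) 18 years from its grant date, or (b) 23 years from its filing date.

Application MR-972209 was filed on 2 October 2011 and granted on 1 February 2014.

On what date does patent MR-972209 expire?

(a) grant + 18 years → 1 February 2032.
(b) filing + 23 years → 2 October 2034.
Later of the two: 2 October 2034.

2034-10-02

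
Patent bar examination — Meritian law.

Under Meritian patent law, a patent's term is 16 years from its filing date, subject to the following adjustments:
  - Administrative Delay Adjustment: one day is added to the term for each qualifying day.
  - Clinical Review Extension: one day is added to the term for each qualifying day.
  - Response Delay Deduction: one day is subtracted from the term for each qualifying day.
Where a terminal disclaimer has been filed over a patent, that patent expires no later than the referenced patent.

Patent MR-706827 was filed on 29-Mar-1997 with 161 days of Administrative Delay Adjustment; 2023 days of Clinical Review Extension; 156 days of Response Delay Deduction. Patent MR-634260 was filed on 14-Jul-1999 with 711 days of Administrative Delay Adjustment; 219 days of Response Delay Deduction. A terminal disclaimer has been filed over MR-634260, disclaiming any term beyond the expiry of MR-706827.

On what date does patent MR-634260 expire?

November 17, 2016

Natural term of MR-634260:
  Base: filing + 16 years → 14 July 2015.
  Administrative Delay Adjustment: +711 days → 24 June 2017.
  Response Delay Deduction: −219 days → 17 November 2016.
Expiry of referenced patent MR-706827:
  Base: filing + 16 years → 29 March 2013.
  Administrative Delay Adjustment: +161 days → 6 September 2013.
  Clinical Review Extension: +2023 days → 22 March 2019.
  Response Delay Deduction: −156 days → 17 October 2018.
Terminal disclaimer: MR-634260 expires on the earlier of 17 November 2016 and 17 October 2018.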